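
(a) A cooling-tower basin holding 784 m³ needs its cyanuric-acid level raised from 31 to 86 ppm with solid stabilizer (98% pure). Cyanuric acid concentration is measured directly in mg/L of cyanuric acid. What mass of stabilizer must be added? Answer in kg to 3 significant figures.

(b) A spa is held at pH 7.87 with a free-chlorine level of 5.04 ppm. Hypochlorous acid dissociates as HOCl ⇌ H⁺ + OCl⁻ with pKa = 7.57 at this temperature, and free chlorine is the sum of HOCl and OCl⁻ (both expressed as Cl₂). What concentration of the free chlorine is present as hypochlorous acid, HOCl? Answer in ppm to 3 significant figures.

(a) 44.0 kg; (b) 1.68 ppm

(a) Volume: 784 m³ = 784,000 L.
(a) CYA to add: (86 − 31) = 55 mg/L × 784,000 L = 43,120 g cyanuric acid.
(a) At 98% purity: 43,120 / 0.98 = 44,000 g product.

(b) [OCl⁻]/[HOCl] = 10^(pH − pKa) = 10^(7.87 − 7.57) = 10^0.30 = 1.995.
(b) Fraction as HOCl = 1 / (1 + 1.995) = 0.3339.
(b) HOCl = 0.3339 × 5.04 ppm = 1.683 ppm.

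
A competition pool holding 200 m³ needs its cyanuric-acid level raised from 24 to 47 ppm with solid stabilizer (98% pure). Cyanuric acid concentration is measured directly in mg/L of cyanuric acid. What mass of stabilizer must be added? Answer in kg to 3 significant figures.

Volume: 200 m³ = 200,000 L.
CYA to add: (47 − 24) = 23 mg/L × 200,000 L = 4600 g cyanuric acid.
At 98% purity: 4600 / 0.98 = 4694 g product.

4.69 kg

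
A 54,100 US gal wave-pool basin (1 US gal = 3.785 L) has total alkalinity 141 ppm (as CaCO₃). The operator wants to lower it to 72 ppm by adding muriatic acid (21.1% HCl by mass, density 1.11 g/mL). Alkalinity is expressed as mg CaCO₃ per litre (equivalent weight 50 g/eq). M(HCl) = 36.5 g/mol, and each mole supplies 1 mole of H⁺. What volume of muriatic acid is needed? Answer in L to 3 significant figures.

44.0 L

Volume: 54,100 US gal × 3.785 L/gal = 204,768 L.
Alkalinity to neutralize: (141 − 72) = 69 mg/L as CaCO₃ × 204,768 L = 14,130 g as CaCO₃.
Equivalents of H⁺ required: 14,130 ÷ 50 g/eq = 282.6 eq = 282.6 mol HCl.
Mass of HCl: 282.6 × 36.5 = 10,310 g.
Mass of 21.1% solution: 10,310 / 0.211 = 48,880 g.
Volume: 48,880 g ÷ 1.11 g/mL = 44,040 mL.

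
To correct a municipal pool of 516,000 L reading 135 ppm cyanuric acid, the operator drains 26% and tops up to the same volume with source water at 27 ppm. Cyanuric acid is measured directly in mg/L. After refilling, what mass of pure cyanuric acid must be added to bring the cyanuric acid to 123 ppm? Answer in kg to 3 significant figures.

After draining 26% and refilling: 135 × 0.74 + 27 × 0.26 = 106.92 ppm.
Deficit to target: 123 − 106.92 = 16.08 mg/L.
Mass: 16.08 mg/L × 516,000 L = 8297 g cyanuric acid.

8.30 kg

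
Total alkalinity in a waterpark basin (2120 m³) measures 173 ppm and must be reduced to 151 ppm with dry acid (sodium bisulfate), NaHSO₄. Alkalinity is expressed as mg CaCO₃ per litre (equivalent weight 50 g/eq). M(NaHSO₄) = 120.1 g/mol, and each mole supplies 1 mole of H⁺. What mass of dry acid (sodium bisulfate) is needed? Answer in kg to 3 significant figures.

112 kg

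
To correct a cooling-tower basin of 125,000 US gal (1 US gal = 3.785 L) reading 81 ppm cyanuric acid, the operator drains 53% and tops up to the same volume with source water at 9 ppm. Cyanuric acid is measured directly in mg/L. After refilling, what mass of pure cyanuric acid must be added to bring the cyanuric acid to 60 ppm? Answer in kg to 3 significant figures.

Volume: 125,000 US gal × 3.785 L/gal = 473,125 L.
After draining 53% and refilling: 81 × 0.47 + 9 × 0.53 = 42.84 ppm.
Deficit to target: 60 − 42.84 = 17.16 mg/L.
Mass: 17.16 mg/L × 473,125 L = 8119 g cyanuric acid.

8.12 kg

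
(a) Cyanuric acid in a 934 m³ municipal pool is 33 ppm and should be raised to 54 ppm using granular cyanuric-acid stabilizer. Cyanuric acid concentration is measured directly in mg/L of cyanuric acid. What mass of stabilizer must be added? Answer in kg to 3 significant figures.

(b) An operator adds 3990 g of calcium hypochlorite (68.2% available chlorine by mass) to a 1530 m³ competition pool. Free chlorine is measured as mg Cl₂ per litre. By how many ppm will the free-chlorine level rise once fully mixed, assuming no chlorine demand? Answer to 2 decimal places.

(a) 19.6 kg; (b) 1.78 ppm

(a) Volume: 934 m³ = 934,000 L.
(a) CYA to add: (54 − 33) = 21 mg/L × 934,000 L = 19,610 g cyanuric acid.

(b) Volume: 1530 m³ = 1,530,000 L.
(b) Available chlorine delivered: 3990 g × 0.682 = 2721 g as Cl₂.
(b) Concentration rise: 2721 g / 1,530,000 L = 1.779 mg/L = 1.78 ppm.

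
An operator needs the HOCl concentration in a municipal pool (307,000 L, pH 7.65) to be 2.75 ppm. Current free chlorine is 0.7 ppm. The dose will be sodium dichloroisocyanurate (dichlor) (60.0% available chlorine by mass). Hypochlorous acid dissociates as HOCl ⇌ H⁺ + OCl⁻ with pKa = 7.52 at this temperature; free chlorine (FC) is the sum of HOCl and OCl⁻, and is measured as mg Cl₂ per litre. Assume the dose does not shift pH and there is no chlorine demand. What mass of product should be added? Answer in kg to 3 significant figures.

[OCl⁻]/[HOCl] = 10^(pH − pKa) = 10^(7.65 − 7.52) = 1.349; fraction as HOCl = 1/(1 + 1.349) = 0.4257.
Free chlorine required for 2.75 ppm HOCl: 2.75 / 0.4257 = 6.46 ppm.
FC to add: 6.46 − 0.7 = 5.76 mg/L as Cl₂.
Cl₂ equivalent: 5.76 mg/L × 307,000 L = 1768 g.
Product at 60.0% available Cl: 1768 / 0.6 = 2947 g.

2.95 kg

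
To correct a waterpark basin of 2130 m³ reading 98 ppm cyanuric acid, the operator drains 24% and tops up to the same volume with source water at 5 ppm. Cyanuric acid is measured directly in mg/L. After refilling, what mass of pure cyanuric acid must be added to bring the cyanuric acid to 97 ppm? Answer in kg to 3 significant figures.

Volume: 2130 m³ = 2,130,000 L.
After draining 24% and refilling: 98 × 0.76 + 5 × 0.24 = 75.68 ppm.
Deficit to target: 97 − 75.68 = 21.32 mg/L.
Mass: 21.32 mg/L × 2,130,000 L = 45,410 g cyanuric acid.

45.4 kg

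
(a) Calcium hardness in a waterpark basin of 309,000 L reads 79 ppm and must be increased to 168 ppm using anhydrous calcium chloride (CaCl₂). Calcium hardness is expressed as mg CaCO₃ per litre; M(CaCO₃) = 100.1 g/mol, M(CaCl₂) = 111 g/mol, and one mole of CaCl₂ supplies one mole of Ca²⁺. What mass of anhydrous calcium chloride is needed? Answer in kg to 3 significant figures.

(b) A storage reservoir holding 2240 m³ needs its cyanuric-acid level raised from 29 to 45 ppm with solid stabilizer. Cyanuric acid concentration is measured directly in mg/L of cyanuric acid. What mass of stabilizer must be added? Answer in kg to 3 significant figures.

(a) 30.5 kg; (b) 35.8 kg

(a) Hardness to add: (168 − 79) = 89 mg/L as CaCO₃ × 309,000 L = 27,500 g as CaCO₃.
(a) Moles of Ca²⁺ (1 mol Ca²⁺ ≡ 1 mol CaCO₃): 27,500 / 100.1 g/mol = 274.7 mol.
(a) Mass of CaCl₂: 274.7 × 111 = 30,500 g.

(b) Volume: 2240 m³ = 2,240,000 L.
(b) CYA to add: (45 − 29) = 16 mg/L × 2,240,000 L = 35,840 g cyanuric acid.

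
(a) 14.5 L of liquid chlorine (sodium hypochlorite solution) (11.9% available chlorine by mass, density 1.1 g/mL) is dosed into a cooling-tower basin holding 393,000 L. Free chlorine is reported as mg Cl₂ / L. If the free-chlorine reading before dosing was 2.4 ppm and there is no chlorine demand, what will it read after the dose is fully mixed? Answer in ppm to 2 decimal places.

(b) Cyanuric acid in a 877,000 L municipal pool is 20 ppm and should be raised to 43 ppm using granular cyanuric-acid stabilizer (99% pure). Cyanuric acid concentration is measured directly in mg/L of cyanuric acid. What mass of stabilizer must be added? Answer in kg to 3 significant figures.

(a) 7.23 ppm; (b) 20.4 kg

(a) Mass of solution: 14.5 L × 1000 mL/L × 1.1 g/mL = 15,950 g.
(a) Available chlorine delivered: 15,950 g × 0.119 = 1898 g as Cl₂.
(a) Concentration rise: 1898 g / 393,000 L = 4.83 mg/L = 4.83 ppm.
(a) Final FC: 2.4 + 4.83 = 7.23 ppm.

(b) CYA to add: (43 − 20) = 23 mg/L × 877,000 L = 20,170 g cyanuric acid.
(b) At 99% purity: 20,170 / 0.99 = 20,370 g product.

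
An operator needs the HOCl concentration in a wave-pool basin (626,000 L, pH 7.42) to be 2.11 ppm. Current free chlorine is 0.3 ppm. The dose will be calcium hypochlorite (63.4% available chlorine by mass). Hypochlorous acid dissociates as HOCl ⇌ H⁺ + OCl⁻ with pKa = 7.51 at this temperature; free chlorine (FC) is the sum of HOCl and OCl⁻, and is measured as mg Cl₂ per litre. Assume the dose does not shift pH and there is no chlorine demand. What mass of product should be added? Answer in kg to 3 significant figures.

[OCl⁻]/[HOCl] = 10^(pH − pKa) = 10^(7.42 − 7.51) = 0.8128; fraction as HOCl = 1/(1 + 0.8128) = 0.5516.
Free chlorine required for 2.11 ppm HOCl: 2.11 / 0.5516 = 3.825 ppm.
FC to add: 3.825 − 0.3 = 3.525 mg/L as Cl₂.
Cl₂ equivalent: 3.525 mg/L × 626,000 L = 2207 g.
Product at 63.4% available Cl: 2207 / 0.634 = 3481 g.

3.48 kg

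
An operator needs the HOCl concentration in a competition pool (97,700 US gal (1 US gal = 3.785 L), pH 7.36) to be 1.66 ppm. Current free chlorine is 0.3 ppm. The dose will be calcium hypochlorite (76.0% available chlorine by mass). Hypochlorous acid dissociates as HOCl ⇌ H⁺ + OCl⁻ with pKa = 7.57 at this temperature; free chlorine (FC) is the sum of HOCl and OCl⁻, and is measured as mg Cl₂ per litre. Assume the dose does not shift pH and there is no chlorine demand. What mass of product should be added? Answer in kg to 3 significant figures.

1.16 kg

Volume: 97,700 US gal × 3.785 L/gal = 369,794 L.
[OCl⁻]/[HOCl] = 10^(pH − pKa) = 10^(7.36 − 7.57) = 0.6166; fraction as HOCl = 1/(1 + 0.6166) = 0.6186.
Free chlorine required for 1.66 ppm HOCl: 1.66 / 0.6186 = 2.684 ppm.
FC to add: 2.684 − 0.3 = 2.384 mg/L as Cl₂.
Cl₂ equivalent: 2.384 mg/L × 369,794 L = 881.4 g.
Product at 76.0% available Cl: 881.4 / 0.76 = 1160 g.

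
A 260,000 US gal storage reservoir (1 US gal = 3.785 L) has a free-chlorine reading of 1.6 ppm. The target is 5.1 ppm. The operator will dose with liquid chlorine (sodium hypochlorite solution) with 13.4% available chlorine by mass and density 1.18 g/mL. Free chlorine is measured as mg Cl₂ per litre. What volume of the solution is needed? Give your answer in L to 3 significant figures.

21.8 L

Volume: 260,000 US gal × 3.785 L/gal = 984,100 L.
Chlorine deficit: 5.1 − 1.6 = 3.5 ppm = 3.5 mg/L as Cl₂.
Cl₂ equivalent needed: 3.5 mg/L × 984,100 L = 3,444,000 mg = 3444 g.
Product at 13.4% available chlorine: 3444 / 0.134 = 25,700 g.
Volume at density 1.18 g/mL: 25,700 g ÷ 1.18 g/mL = 21,780 mL.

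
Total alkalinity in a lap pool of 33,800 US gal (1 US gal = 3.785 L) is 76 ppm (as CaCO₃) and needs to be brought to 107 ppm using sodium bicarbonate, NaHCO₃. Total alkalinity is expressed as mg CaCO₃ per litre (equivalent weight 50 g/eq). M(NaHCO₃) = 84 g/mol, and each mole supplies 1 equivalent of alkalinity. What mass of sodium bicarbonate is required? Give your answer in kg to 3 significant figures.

6.66 kg

Volume: 33,800 US gal × 3.785 L/gal = 127,933 L.
Alkalinity to add: (107 − 76) = 31 mg/L as CaCO₃ × 127,933 L = 3966 g as CaCO₃.
Equivalents: 3966 g ÷ 50 g/eq = 79.32 eq.
NaHCO₃ supplies 1 eq per mole → 79.32 mol.
Mass: 79.32 mol × 84 g/mol = 6663 g.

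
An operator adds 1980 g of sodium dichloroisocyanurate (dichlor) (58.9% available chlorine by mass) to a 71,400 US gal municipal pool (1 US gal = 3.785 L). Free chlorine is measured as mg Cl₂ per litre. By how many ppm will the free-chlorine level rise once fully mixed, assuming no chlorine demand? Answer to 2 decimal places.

Volume: 71,400 US gal × 3.785 L/gal = 270,249 L.
Available chlorine delivered: 1980 g × 0.589 = 1166 g as Cl₂.
Concentration rise: 1166 g / 270,249 L = 4.315 mg/L = 4.32 ppm.

4.32 ppm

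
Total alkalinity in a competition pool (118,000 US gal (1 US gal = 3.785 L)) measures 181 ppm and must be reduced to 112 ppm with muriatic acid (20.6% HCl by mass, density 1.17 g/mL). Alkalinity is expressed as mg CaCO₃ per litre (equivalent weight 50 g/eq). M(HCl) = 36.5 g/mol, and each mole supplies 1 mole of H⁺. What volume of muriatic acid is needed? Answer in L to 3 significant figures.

Volume: 118,000 US gal × 3.785 L/gal = 446,630 L.
Alkalinity to neutralize: (181 − 112) = 69 mg/L as CaCO₃ × 446,630 L = 30,820 g as CaCO₃.
Equivalents of H⁺ required: 30,820 ÷ 50 g/eq = 616.3 eq = 616.3 mol HCl.
Mass of HCl: 616.3 × 36.5 = 22,500 g.
Mass of 20.6% solution: 22,500 / 0.206 = 109,200 g.
Volume: 109,200 g ÷ 1.17 g/mL = 93,340 mL.

93.3 L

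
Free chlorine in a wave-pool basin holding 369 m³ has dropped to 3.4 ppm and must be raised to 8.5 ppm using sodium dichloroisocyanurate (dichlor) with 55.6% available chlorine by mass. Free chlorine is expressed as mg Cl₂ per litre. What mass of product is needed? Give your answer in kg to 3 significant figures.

Volume: 369 m³ = 369,000 L.
Chlorine deficit: 8.5 − 3.4 = 5.1 ppm = 5.1 mg/L as Cl₂.
Cl₂ equivalent needed: 5.1 mg/L × 369,000 L = 1,882,000 mg = 1882 g.
Product at 55.6% available chlorine: 1882 / 0.556 = 3385 g.

3.38 kg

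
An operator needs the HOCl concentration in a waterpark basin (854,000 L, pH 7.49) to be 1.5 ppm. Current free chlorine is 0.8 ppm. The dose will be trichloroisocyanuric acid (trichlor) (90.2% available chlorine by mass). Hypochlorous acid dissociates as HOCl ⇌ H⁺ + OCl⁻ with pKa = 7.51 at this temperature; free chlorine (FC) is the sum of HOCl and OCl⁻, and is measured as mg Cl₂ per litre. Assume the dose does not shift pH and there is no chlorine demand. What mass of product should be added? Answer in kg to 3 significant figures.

[OCl⁻]/[HOCl] = 10^(pH − pKa) = 10^(7.49 − 7.51) = 0.955; fraction as HOCl = 1/(1 + 0.955) = 0.5115.
Free chlorine required for 1.5 ppm HOCl: 1.5 / 0.5115 = 2.932 ppm.
FC to add: 2.932 − 0.8 = 2.132 mg/L as Cl₂.
Cl₂ equivalent: 2.132 mg/L × 854,000 L = 1821 g.
Product at 90.2% available Cl: 1821 / 0.902 = 2019 g.

2.02 kg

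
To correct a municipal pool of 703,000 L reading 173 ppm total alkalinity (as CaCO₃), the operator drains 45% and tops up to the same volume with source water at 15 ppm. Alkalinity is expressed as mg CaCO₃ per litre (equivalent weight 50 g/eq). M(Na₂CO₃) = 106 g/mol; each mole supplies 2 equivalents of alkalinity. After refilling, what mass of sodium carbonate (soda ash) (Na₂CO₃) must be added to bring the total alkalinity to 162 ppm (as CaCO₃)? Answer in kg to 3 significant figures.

44.8 kg

After draining 45% and refilling: 173 × 0.55 + 15 × 0.45 = 101.9 ppm.
Deficit to target: 162 − 101.9 = 60.1 mg/L.
As CaCO₃: 60.1 mg/L × 703,000 L = 42,250 g; ÷ 50 g/eq ÷ 2 = 422.5 mol Na₂CO₃.
Mass: 422.5 × 106 = 44,790 g.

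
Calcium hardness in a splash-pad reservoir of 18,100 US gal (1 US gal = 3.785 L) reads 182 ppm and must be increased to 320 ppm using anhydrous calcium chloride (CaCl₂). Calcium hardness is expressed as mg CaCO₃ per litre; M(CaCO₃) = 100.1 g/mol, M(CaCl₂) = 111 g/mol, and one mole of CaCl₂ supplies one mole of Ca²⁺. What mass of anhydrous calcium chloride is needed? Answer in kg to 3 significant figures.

Volume: 18,100 US gal × 3.785 L/gal = 68,508 L.
Hardness to add: (320 − 182) = 138 mg/L as CaCO₃ × 68,508 L = 9454 g as CaCO₃.
Moles of Ca²⁺ (1 mol Ca²⁺ ≡ 1 mol CaCO₃): 9454 / 100.1 g/mol = 94.45 mol.
Mass of CaCl₂: 94.45 × 111 = 10,480 g.

10.5 kg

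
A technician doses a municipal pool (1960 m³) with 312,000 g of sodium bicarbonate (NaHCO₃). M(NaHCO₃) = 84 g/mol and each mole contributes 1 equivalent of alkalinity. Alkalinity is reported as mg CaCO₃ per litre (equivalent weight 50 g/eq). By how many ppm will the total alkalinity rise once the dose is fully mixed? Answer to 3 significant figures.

Volume: 1960 m³ = 1,960,000 L.
Moles of NaHCO₃: 312,000 g ÷ 84 g/mol = 3714 mol → 3714 eq of alkalinity.
As CaCO₃: 3714 eq × 50 g/eq = 185,700 g.
Rise: 185,700 g / 1,960,000 L × 1000 = 94.75 mg/L.

94.8 ppm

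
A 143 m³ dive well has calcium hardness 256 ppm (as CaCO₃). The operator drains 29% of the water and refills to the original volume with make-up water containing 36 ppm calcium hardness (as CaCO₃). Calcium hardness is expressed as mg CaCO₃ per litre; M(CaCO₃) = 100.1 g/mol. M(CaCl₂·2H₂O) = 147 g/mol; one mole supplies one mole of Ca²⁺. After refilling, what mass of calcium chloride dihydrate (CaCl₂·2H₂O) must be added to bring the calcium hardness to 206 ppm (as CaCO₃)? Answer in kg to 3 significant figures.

2.90 kg

Volume: 143 m³ = 143,000 L.
After draining 29% and refilling: 256 × 0.71 + 36 × 0.29 = 192.2 ppm.
Deficit to target: 206 − 192.2 = 13.8 mg/L.
As CaCO₃: 13.8 mg/L × 143,000 L = 1973 g; ÷ 100.1 = 19.71 mol Ca²⁺.
Mass: 19.71 × 147 = 2898 g.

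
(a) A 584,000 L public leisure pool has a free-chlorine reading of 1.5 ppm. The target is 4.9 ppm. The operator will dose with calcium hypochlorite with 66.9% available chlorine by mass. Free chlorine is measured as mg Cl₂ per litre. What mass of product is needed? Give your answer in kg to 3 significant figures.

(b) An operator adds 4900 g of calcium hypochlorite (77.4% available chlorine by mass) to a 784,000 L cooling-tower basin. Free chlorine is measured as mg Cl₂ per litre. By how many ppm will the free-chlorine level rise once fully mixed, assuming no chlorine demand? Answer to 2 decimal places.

(a) 2.97 kg; (b) 4.84 ppm

(a) Chlorine deficit: 4.9 − 1.5 = 3.4 ppm = 3.4 mg/L as Cl₂.
(a) Cl₂ equivalent needed: 3.4 mg/L × 584,000 L = 1,986,000 mg = 1986 g.
(a) Product at 66.9% available chlorine: 1986 / 0.669 = 2968 g.

(b) Available chlorine delivered: 4900 g × 0.774 = 3793 g as Cl₂.
(b) Concentration rise: 3793 g / 784,000 L = 4.838 mg/L = 4.84 ppm.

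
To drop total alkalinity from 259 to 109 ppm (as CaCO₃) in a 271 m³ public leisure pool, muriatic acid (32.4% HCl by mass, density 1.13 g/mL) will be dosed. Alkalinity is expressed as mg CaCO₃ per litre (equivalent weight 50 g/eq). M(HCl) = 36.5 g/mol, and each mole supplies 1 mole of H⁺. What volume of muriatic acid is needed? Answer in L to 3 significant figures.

Volume: 271 m³ = 271,000 L.
Alkalinity to neutralize: (259 − 109) = 150 mg/L as CaCO₃ × 271,000 L = 40,650 g as CaCO₃.
Equivalents of H⁺ required: 40,650 ÷ 50 g/eq = 813 eq = 813 mol HCl.
Mass of HCl: 813 × 36.5 = 29,670 g.
Mass of 32.4% solution: 29,670 / 0.324 = 91,590 g.
Volume: 91,590 g ÷ 1.13 g/mL = 81,050 mL.

81.1 L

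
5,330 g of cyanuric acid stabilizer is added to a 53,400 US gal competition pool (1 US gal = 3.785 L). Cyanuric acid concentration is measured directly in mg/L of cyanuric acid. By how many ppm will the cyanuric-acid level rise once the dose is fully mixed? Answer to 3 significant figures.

Volume: 53,400 US gal × 3.785 L/gal = 202,119 L.
Rise: 5,330 g / 202,119 L × 1000 = 26.37 mg/L.

26.4 ppm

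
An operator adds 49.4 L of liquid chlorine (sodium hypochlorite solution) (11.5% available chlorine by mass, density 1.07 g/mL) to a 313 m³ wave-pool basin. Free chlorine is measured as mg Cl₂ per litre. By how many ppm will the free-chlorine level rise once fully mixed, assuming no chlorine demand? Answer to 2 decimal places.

19.42 ppm

Volume: 313 m³ = 313,000 L.
Mass of solution: 49.4 L × 1000 mL/L × 1.07 g/mL = 52,860 g.
Available chlorine delivered: 52,860 g × 0.115 = 6079 g as Cl₂.
Concentration rise: 6079 g / 313,000 L = 19.42 mg/L = 19.42 ppm.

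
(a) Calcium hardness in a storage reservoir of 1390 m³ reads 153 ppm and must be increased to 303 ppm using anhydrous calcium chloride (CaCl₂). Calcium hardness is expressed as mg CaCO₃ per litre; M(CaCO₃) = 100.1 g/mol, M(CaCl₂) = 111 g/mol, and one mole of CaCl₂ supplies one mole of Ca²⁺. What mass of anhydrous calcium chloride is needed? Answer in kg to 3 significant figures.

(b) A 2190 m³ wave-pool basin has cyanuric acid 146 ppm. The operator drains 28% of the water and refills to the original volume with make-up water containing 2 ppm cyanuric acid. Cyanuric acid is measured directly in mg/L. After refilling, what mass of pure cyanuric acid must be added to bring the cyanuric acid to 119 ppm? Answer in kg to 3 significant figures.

(a) Volume: 1390 m³ = 1,390,000 L.
(a) Hardness to add: (303 − 153) = 150 mg/L as CaCO₃ × 1,390,000 L = 208,500 g as CaCO₃.
(a) Moles of Ca²⁺ (1 mol Ca²⁺ ≡ 1 mol CaCO₃): 208,500 / 100.1 g/mol = 2083 mol.
(a) Mass of CaCl₂: 2083 × 111 = 231,200 g.

(b) Volume: 2190 m³ = 2,190,000 L.
(b) After draining 28% and refilling: 146 × 0.72 + 2 × 0.28 = 105.68 ppm.
(b) Deficit to target: 119 − 105.68 = 13.32 mg/L.
(b) Mass: 13.32 mg/L × 2,190,000 L = 29,170 g cyanuric acid.

(a) 231 kg; (b) 29.2 kg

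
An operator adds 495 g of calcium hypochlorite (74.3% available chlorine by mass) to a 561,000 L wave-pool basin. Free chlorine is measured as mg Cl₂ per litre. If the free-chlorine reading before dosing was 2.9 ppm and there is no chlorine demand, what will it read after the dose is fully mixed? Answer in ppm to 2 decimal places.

Available chlorine delivered: 495 g × 0.743 = 367.8 g as Cl₂.
Concentration rise: 367.8 g / 561,000 L = 0.6556 mg/L = 0.66 ppm.
Final FC: 2.9 + 0.66 = 3.56 ppm.

3.56 ppm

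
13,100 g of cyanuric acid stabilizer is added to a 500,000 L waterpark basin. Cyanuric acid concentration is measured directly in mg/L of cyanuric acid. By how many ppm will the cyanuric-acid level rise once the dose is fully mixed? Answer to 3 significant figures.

26.2 ppm

Rise: 13,100 g / 500,000 L × 1000 = 26.2 mg/L.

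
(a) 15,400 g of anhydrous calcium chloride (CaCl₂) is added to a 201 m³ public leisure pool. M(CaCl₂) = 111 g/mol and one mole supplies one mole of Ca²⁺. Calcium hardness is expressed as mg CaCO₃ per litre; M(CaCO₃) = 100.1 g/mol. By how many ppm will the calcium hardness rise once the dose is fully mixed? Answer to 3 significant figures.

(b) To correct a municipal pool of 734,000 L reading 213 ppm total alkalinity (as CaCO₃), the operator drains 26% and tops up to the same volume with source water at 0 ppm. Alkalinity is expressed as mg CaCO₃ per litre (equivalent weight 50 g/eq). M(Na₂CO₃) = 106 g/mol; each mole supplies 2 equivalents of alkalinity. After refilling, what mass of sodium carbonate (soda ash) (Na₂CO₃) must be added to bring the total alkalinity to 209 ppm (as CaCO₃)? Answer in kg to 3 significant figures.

(a) Volume: 201 m³ = 201,000 L.
(a) Moles of Ca²⁺: 15,400 g ÷ 111 g/mol = 138.7 mol.
(a) As CaCO₃: 138.7 mol × 100.1 g/mol = 13,890 g.
(a) Rise: 13,890 g / 201,000 L × 1000 = 69.09 mg/L.

(b) After draining 26% and refilling: 213 × 0.74 + 0 × 0.26 = 157.62 ppm.
(b) Deficit to target: 209 − 157.62 = 51.38 mg/L.
(b) As CaCO₃: 51.38 mg/L × 734,000 L = 37,710 g; ÷ 50 g/eq ÷ 2 = 377.1 mol Na₂CO₃.
(b) Mass: 377.1 × 106 = 39,980 g.

(a) 69.1 ppm; (b) 40.0 kg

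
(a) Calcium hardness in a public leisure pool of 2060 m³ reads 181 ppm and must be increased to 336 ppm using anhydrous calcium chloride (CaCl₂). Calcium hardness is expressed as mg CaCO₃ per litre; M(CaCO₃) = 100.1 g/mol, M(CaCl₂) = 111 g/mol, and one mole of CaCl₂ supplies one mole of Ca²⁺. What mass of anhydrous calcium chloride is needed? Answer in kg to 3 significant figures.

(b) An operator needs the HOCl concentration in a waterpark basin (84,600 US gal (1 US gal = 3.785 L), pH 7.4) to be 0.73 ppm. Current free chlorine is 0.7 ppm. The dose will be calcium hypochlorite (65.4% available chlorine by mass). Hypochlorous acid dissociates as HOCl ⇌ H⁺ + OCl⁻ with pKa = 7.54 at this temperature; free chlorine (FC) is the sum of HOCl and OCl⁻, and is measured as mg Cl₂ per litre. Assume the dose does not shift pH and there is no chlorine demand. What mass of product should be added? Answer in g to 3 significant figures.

(a) Volume: 2060 m³ = 2,060,000 L.
(a) Hardness to add: (336 − 181) = 155 mg/L as CaCO₃ × 2,060,000 L = 319,300 g as CaCO₃.
(a) Moles of Ca²⁺ (1 mol Ca²⁺ ≡ 1 mol CaCO₃): 319,300 / 100.1 g/mol = 3190 mol.
(a) Mass of CaCl₂: 3190 × 111 = 354,100 g.

(b) Volume: 84,600 US gal × 3.785 L/gal = 320,211 L.
(b) [OCl⁻]/[HOCl] = 10^(pH − pKa) = 10^(7.4 − 7.54) = 0.7244; fraction as HOCl = 1/(1 + 0.7244) = 0.5799.
(b) Free chlorine required for 0.73 ppm HOCl: 0.73 / 0.5799 = 1.259 ppm.
(b) FC to add: 1.259 − 0.7 = 0.5588 mg/L as Cl₂.
(b) Cl₂ equivalent: 0.5588 mg/L × 320,211 L = 178.9 g.
(b) Product at 65.4% available Cl: 178.9 / 0.654 = 273.6 g.

(a) 354 kg; (b) 274 g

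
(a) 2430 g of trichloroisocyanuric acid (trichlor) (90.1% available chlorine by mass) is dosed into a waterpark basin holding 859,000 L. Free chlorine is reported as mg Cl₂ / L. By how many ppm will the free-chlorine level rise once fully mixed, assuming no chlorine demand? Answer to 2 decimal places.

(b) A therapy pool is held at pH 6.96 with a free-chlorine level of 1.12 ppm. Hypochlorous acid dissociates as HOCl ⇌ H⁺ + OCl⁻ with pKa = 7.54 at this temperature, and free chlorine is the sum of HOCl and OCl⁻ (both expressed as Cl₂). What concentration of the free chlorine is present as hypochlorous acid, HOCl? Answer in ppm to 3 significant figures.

(a) 2.55 ppm; (b) 0.887 ppm

(a) Available chlorine delivered: 2430 g × 0.901 = 2189 g as Cl₂.
(a) Concentration rise: 2189 g / 859,000 L = 2.549 mg/L = 2.55 ppm.

(b) [OCl⁻]/[HOCl] = 10^(pH − pKa) = 10^(6.96 − 7.54) = 10^-0.58 = 0.263.
(b) Fraction as HOCl = 1 / (1 + 0.263) = 0.7917.
(b) HOCl = 0.7917 × 1.12 ppm = 0.8868 ppm.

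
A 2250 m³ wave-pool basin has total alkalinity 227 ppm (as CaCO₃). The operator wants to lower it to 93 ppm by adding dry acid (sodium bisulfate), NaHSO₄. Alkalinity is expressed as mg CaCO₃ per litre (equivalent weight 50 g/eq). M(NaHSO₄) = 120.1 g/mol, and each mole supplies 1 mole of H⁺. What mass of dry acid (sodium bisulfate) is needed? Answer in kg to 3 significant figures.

Volume: 2250 m³ = 2,250,000 L.
Alkalinity to neutralize: (227 − 93) = 134 mg/L as CaCO₃ × 2,250,000 L = 301,500 g as CaCO₃.
Equivalents of H⁺ required: 301,500 ÷ 50 g/eq = 6030 eq = 6030 mol NaHSO₄.
Mass of NaHSO₄: 6030 × 120.1 = 724,200 g.

724 kg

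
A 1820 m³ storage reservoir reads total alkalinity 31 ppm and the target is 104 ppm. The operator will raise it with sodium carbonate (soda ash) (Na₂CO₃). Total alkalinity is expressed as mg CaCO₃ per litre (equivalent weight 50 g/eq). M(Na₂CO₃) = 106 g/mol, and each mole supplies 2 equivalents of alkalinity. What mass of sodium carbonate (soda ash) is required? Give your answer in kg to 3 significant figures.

Volume: 1820 m³ = 1,820,000 L.
Alkalinity to add: (104 − 31) = 73 mg/L as CaCO₃ × 1,820,000 L = 132,900 g as CaCO₃.
Equivalents: 132,900 g ÷ 50 g/eq = 2657 eq.
Each mole of Na₂CO₃ supplies 2 eq, so 2657 / 2 = 1329 mol.
Mass: 1329 mol × 106 g/mol = 140,800 g.

141 kg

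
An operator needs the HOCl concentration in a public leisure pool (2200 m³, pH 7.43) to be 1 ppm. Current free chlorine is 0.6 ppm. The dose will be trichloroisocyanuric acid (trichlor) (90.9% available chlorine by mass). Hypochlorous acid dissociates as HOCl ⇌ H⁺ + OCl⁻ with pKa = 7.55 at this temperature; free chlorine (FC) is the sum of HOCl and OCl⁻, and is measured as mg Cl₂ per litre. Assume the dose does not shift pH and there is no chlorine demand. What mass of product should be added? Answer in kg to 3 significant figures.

Volume: 2200 m³ = 2,200,000 L.
[OCl⁻]/[HOCl] = 10^(pH − pKa) = 10^(7.43 − 7.55) = 0.7586; fraction as HOCl = 1/(1 + 0.7586) = 0.5686.
Free chlorine required for 1 ppm HOCl: 1 / 0.5686 = 1.759 ppm.
FC to add: 1.759 − 0.6 = 1.159 mg/L as Cl₂.
Cl₂ equivalent: 1.159 mg/L × 2,200,000 L = 2549 g.
Product at 90.9% available Cl: 2549 / 0.909 = 2804 g.

2.80 kg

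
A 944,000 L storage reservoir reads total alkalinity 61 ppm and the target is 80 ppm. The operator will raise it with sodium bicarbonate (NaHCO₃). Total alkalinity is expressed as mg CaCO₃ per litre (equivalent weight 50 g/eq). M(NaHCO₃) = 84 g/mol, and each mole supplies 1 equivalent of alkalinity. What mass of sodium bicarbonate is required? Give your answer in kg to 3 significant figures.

30.1 kg

Alkalinity to add: (80 − 61) = 19 mg/L as CaCO₃ × 944,000 L = 17,940 g as CaCO₃.
Equivalents: 17,940 g ÷ 50 g/eq = 358.7 eq.
NaHCO₃ supplies 1 eq per mole → 358.7 mol.
Mass: 358.7 mol × 84 g/mol = 30,130 g.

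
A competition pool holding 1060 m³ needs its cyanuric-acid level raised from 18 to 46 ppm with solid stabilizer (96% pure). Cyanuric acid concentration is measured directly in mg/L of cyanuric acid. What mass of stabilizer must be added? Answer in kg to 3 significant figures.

30.9 kg

Volume: 1060 m³ = 1,060,000 L.
CYA to add: (46 − 18) = 28 mg/L × 1,060,000 L = 29,680 g cyanuric acid.
At 96% purity: 29,680 / 0.96 = 30,920 g product.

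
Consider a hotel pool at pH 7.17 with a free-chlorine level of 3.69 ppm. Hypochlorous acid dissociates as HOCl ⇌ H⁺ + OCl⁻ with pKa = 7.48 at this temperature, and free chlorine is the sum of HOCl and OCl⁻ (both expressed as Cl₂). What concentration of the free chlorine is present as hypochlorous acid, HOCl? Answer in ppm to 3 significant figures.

2.48 ppm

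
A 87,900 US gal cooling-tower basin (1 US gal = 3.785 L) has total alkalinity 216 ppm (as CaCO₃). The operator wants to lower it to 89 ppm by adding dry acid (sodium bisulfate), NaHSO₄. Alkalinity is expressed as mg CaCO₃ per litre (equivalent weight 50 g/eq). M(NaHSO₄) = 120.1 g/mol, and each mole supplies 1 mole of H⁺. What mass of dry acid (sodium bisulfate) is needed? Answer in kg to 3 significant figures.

101 kg

Volume: 87,900 US gal × 3.785 L/gal = 332,702 L.
Alkalinity to neutralize: (216 − 89) = 127 mg/L as CaCO₃ × 332,702 L = 42,250 g as CaCO₃.
Equivalents of H⁺ required: 42,250 ÷ 50 g/eq = 845.1 eq = 845.1 mol NaHSO₄.
Mass of NaHSO₄: 845.1 × 120.1 = 101,500 g.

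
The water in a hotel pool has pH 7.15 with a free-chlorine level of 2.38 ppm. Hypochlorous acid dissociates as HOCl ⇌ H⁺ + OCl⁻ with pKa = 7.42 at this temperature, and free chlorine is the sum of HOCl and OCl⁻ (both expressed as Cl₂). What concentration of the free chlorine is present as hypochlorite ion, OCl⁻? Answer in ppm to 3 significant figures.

[OCl⁻]/[HOCl] = 10^(pH − pKa) = 10^(7.15 − 7.42) = 10^-0.27 = 0.537.
Fraction as HOCl = 1 / (1 + 0.537) = 0.6506.
OCl⁻ = (1 − 0.6506) × 2.38 ppm = 0.8316 ppm.

0.832 ppm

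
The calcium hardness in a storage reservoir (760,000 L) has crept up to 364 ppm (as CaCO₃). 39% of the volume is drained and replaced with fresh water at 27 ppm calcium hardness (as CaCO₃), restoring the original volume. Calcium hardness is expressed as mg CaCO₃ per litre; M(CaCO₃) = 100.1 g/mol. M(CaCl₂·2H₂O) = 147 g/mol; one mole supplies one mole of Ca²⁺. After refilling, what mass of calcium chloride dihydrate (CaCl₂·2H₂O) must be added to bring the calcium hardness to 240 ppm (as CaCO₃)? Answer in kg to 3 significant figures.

After draining 39% and refilling: 364 × 0.61 + 27 × 0.39 = 232.57 ppm.
Deficit to target: 240 − 232.57 = 7.43 mg/L.
As CaCO₃: 7.43 mg/L × 760,000 L = 5647 g; ÷ 100.1 = 56.41 mol Ca²⁺.
Mass: 56.41 × 147 = 8293 g.

8.29 kg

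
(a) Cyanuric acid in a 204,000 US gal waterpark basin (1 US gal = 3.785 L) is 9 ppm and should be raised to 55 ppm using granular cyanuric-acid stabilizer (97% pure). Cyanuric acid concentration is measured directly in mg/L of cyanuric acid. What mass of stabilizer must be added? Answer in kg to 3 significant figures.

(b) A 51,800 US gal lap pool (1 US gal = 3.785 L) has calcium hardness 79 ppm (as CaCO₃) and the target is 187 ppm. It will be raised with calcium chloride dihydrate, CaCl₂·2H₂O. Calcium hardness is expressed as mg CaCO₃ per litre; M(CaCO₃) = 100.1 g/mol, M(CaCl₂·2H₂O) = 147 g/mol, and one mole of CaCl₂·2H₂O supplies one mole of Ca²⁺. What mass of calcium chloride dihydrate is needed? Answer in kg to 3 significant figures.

(a) Volume: 204,000 US gal × 3.785 L/gal = 772,140 L.
(a) CYA to add: (55 − 9) = 46 mg/L × 772,140 L = 35,520 g cyanuric acid.
(a) At 97% purity: 35,520 / 0.97 = 36,620 g product.

(b) Volume: 51,800 US gal × 3.785 L/gal = 196,063 L.
(b) Hardness to add: (187 − 79) = 108 mg/L as CaCO₃ × 196,063 L = 21,170 g as CaCO₃.
(b) Moles of Ca²⁺ (1 mol Ca²⁺ ≡ 1 mol CaCO₃): 21,170 / 100.1 g/mol = 211.5 mol.
(b) Mass of CaCl₂·2H₂O: 211.5 × 147 = 31,100 g.

(a) 36.6 kg; (b) 31.1 kg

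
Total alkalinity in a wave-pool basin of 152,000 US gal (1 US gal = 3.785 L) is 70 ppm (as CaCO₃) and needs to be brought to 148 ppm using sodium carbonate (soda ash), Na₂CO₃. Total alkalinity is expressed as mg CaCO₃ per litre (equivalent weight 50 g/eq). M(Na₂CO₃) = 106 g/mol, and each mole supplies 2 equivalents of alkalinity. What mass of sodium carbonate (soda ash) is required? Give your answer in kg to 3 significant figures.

Volume: 152,000 US gal × 3.785 L/gal = 575,320 L.
Alkalinity to add: (148 − 70) = 78 mg/L as CaCO₃ × 575,320 L = 44,870 g as CaCO₃.
Equivalents: 44,870 g ÷ 50 g/eq = 897.5 eq.
Each mole of Na₂CO₃ supplies 2 eq, so 897.5 / 2 = 448.7 mol.
Mass: 448.7 mol × 106 g/mol = 47,570 g.

47.6 kg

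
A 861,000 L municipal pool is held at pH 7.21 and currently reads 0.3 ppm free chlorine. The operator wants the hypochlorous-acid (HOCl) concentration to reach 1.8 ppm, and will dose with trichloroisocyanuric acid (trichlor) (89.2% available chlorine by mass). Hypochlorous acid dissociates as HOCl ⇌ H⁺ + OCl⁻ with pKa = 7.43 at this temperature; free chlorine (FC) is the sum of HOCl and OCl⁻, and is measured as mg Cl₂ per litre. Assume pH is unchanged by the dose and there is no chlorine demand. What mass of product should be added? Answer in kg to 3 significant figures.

[OCl⁻]/[HOCl] = 10^(pH − pKa) = 10^(7.21 − 7.43) = 0.6026; fraction as HOCl = 1/(1 + 0.6026) = 0.624.
Free chlorine required for 1.8 ppm HOCl: 1.8 / 0.624 = 2.885 ppm.
FC to add: 2.885 − 0.3 = 2.585 mg/L as Cl₂.
Cl₂ equivalent: 2.585 mg/L × 861,000 L = 2225 g.
Product at 89.2% available Cl: 2225 / 0.892 = 2495 g.

2.49 kg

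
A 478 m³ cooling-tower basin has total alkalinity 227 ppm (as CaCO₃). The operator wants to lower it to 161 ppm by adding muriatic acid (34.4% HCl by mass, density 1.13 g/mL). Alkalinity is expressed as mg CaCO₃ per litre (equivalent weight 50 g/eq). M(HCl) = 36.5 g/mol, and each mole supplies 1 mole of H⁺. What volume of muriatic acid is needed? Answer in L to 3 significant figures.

Volume: 478 m³ = 478,000 L.
Alkalinity to neutralize: (227 − 161) = 66 mg/L as CaCO₃ × 478,000 L = 31,550 g as CaCO₃.
Equivalents of H⁺ required: 31,550 ÷ 50 g/eq = 631 eq = 631 mol HCl.
Mass of HCl: 631 × 36.5 = 23,030 g.
Mass of 34.4% solution: 23,030 / 0.344 = 66,950 g.
Volume: 66,950 g ÷ 1.13 g/mL = 59,250 mL.

59.2 L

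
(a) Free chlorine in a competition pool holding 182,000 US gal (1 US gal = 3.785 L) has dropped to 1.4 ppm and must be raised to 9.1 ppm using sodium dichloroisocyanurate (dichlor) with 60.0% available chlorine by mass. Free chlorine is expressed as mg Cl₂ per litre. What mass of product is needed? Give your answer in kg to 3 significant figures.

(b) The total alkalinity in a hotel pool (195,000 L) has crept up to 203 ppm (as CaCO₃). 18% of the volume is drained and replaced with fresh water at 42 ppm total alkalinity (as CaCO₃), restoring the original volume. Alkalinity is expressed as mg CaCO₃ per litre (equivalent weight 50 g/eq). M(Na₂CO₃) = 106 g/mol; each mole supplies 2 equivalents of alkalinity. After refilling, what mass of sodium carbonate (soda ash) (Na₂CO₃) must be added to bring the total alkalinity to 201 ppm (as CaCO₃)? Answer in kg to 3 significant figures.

(a) Volume: 182,000 US gal × 3.785 L/gal = 688,870 L.
(a) Chlorine deficit: 9.1 − 1.4 = 7.7 ppm = 7.7 mg/L as Cl₂.
(a) Cl₂ equivalent needed: 7.7 mg/L × 688,870 L = 5,304,000 mg = 5304 g.
(a) Product at 60.0% available chlorine: 5304 / 0.6 = 8840 g.

(b) After draining 18% and refilling: 203 × 0.82 + 42 × 0.18 = 174.02 ppm.
(b) Deficit to target: 201 − 174.02 = 26.98 mg/L.
(b) As CaCO₃: 26.98 mg/L × 195,000 L = 5261 g; ÷ 50 g/eq ÷ 2 = 52.61 mol Na₂CO₃.
(b) Mass: 52.61 × 106 = 5577 g.

(a) 8.84 kg; (b) 5.58 kg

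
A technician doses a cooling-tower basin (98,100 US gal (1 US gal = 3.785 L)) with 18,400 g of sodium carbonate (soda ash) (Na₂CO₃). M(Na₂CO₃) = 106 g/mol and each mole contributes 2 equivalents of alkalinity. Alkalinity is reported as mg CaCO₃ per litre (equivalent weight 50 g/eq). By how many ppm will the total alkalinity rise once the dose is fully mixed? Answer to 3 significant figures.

46.7 ppm

Volume: 98,100 US gal × 3.785 L/gal = 371,308 L.
Moles of Na₂CO₃: 18,400 g ÷ 106 g/mol = 173.6 mol → 347.2 eq of alkalinity.
As CaCO₃: 347.2 eq × 50 g/eq = 17,360 g.
Rise: 17,360 g / 371,308 L × 1000 = 46.75 mg/L.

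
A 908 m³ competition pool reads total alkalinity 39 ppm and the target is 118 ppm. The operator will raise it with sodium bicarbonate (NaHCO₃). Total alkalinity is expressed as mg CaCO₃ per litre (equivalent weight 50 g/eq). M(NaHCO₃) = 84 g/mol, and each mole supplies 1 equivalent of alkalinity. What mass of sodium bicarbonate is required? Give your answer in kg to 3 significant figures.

121 kg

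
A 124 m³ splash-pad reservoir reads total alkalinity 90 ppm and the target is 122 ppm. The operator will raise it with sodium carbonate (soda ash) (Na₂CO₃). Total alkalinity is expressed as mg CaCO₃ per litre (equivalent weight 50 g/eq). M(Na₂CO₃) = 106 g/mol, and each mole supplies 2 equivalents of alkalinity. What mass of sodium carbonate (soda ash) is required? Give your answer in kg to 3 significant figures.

Volume: 124 m³ = 124,000 L.
Alkalinity to add: (122 − 90) = 32 mg/L as CaCO₃ × 124,000 L = 3968 g as CaCO₃.
Equivalents: 3968 g ÷ 50 g/eq = 79.36 eq.
Each mole of Na₂CO₃ supplies 2 eq, so 79.36 / 2 = 39.68 mol.
Mass: 39.68 mol × 106 g/mol = 4206 g.

4.21 kg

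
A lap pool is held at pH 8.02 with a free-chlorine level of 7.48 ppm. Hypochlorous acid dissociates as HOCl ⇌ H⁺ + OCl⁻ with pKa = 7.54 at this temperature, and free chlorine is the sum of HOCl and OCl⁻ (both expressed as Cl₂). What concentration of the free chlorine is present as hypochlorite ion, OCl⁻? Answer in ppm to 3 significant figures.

[OCl⁻]/[HOCl] = 10^(pH − pKa) = 10^(8.02 − 7.54) = 10^0.48 = 3.02.
Fraction as HOCl = 1 / (1 + 3.02) = 0.2488.
OCl⁻ = (1 − 0.2488) × 7.48 ppm = 5.619 ppm.

5.62 ppm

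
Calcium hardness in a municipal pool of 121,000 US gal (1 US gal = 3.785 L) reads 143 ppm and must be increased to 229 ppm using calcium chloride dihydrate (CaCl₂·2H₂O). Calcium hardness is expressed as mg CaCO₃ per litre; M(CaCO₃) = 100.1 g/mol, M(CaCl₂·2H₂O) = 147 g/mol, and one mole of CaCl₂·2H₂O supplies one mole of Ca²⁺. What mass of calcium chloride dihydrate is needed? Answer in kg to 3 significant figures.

Volume: 121,000 US gal × 3.785 L/gal = 457,985 L.
Hardness to add: (229 − 143) = 86 mg/L as CaCO₃ × 457,985 L = 39,390 g as CaCO₃.
Moles of Ca²⁺ (1 mol Ca²⁺ ≡ 1 mol CaCO₃): 39,390 / 100.1 g/mol = 393.5 mol.
Mass of CaCl₂·2H₂O: 393.5 × 147 = 57,840 g.

57.8 kg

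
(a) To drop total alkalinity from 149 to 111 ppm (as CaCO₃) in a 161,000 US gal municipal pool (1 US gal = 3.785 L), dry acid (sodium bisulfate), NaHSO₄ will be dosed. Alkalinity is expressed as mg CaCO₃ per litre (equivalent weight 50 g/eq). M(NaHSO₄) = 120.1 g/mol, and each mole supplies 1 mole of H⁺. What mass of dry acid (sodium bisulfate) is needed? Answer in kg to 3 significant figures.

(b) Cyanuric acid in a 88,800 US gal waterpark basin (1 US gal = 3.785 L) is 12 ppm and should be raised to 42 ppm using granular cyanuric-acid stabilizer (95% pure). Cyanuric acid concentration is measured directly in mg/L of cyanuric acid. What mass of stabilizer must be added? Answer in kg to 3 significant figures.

(a) 55.6 kg; (b) 10.6 kg

(a) Volume: 161,000 US gal × 3.785 L/gal = 609,385 L.
(a) Alkalinity to neutralize: (149 − 111) = 38 mg/L as CaCO₃ × 609,385 L = 23,160 g as CaCO₃.
(a) Equivalents of H⁺ required: 23,160 ÷ 50 g/eq = 463.1 eq = 463.1 mol NaHSO₄.
(a) Mass of NaHSO₄: 463.1 × 120.1 = 55,620 g.

(b) Volume: 88,800 US gal × 3.785 L/gal = 336,108 L.
(b) CYA to add: (42 − 12) = 30 mg/L × 336,108 L = 10,080 g cyanuric acid.
(b) At 95% purity: 10,080 / 0.95 = 10,610 g product.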